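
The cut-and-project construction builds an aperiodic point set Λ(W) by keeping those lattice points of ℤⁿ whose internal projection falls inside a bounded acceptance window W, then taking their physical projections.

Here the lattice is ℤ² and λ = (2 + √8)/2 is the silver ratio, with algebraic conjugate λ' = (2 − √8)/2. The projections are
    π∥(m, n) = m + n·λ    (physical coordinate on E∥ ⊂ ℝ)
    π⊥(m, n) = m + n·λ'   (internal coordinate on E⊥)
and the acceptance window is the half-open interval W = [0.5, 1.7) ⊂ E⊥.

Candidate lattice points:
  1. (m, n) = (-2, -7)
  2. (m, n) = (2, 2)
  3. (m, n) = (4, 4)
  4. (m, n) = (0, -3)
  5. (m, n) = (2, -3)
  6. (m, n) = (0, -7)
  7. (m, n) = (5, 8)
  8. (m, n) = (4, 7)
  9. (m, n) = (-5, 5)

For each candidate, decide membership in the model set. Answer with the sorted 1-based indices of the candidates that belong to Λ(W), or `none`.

1, 2, 4, 7, 8

Compute λ' = (2−√8)/2 = -0.41421, so π⊥(m,n) = m -0.41421·n.
candidate 1: (m,n)=(-2,-7) → π∥ = -2-7·λ ≈ -18.89949, π⊥ = -2-7·λ' ≈ 0.89949 ∈ [0.5, 1.7) ⇒ IN Λ
candidate 2: (m,n)=(2,2) → π∥ = 2+2·λ ≈ 6.82843, π⊥ = 2+2·λ' ≈ 1.17157 ∈ [0.5, 1.7) ⇒ IN Λ
candidate 3: (m,n)=(4,4) → π∥ = 4+4·λ ≈ 13.65685, π⊥ = 4+4·λ' ≈ 2.34315 ∉ [0.5, 1.7) ⇒ out
candidate 4: (m,n)=(0,-3) → π∥ = 0-3·λ ≈ -7.24264, π⊥ = 0-3·λ' ≈ 1.24264 ∈ [0.5, 1.7) ⇒ IN Λ
candidate 5: (m,n)=(2,-3) → π∥ = 2-3·λ ≈ -5.24264, π⊥ = 2-3·λ' ≈ 3.24264 ∉ [0.5, 1.7) ⇒ out
candidate 6: (m,n)=(0,-7) → π∥ = 0-7·λ ≈ -16.89949, π⊥ = 0-7·λ' ≈ 2.89949 ∉ [0.5, 1.7) ⇒ out
candidate 7: (m,n)=(5,8) → π∥ = 5+8·λ ≈ 24.31371, π⊥ = 5+8·λ' ≈ 1.68629 ∈ [0.5, 1.7) ⇒ IN Λ
candidate 8: (m,n)=(4,7) → π∥ = 4+7·λ ≈ 20.89949, π⊥ = 4+7·λ' ≈ 1.10051 ∈ [0.5, 1.7) ⇒ IN Λ
candidate 9: (m,n)=(-5,5) → π∥ = -5+5·λ ≈ 7.07107, π⊥ = -5+5·λ' ≈ -7.07107 ∉ [0.5, 1.7) ⇒ out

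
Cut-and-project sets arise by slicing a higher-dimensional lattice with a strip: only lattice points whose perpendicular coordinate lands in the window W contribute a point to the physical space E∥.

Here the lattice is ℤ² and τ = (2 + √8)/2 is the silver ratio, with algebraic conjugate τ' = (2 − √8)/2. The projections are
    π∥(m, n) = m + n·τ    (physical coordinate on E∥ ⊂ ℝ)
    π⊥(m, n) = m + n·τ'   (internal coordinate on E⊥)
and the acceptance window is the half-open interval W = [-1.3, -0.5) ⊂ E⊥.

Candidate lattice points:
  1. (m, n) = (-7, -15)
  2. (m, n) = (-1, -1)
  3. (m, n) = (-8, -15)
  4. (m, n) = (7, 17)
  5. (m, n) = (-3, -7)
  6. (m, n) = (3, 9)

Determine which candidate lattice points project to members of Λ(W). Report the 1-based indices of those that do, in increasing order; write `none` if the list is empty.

1, 2, 6

Compute τ' = (2−√8)/2 = -0.41421, so π⊥(m,n) = m -0.41421·n.
[1] lift (-7,-15): star map gives -0.78680; window check -1.3 ≤ -0.78680 < -0.5 is true → IN Λ
[2] lift (-1,-1): star map gives -0.58579; window check -1.3 ≤ -0.58579 < -0.5 is true → IN Λ
[3] lift (-8,-15): star map gives -1.78680; window check -1.3 ≤ -1.78680 < -0.5 is false → out
[4] lift (7,17): star map gives -0.04163; window check -1.3 ≤ -0.04163 < -0.5 is false → out
[5] lift (-3,-7): star map gives -0.10051; window check -1.3 ≤ -0.10051 < -0.5 is false → out
[6] lift (3,9): star map gives -0.72792; window check -1.3 ≤ -0.72792 < -0.5 is true → IN Λ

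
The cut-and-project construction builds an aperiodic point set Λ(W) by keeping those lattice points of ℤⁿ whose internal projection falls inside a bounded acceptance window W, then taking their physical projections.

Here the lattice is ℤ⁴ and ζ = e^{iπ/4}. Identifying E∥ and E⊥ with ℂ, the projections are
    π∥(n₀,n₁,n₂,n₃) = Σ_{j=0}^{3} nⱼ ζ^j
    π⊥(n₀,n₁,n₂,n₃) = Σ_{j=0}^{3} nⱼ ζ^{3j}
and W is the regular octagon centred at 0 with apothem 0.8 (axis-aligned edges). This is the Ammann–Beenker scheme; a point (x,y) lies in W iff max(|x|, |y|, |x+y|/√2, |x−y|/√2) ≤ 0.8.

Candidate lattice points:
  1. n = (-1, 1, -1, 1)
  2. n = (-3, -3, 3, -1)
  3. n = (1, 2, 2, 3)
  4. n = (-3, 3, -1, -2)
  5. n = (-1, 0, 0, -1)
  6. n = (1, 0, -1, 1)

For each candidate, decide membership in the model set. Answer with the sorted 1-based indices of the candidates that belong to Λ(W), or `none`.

Internal map: ζ^{3j} for j=0..3 gives (1,0), (−√2/2,√2/2), (0,−1), (√2/2,√2/2).
candidate 1: n = (-1, 1, -1, 1) → π⊥ ≈ (-1.0000, +2.4142); max(|x|,|y|,|x±y|/√2) = 2.4142 > 0.8 ⇒ ∉ W
candidate 2: n = (-3, -3, 3, -1) → π⊥ ≈ (-1.5858, -5.8284); max(|x|,|y|,|x±y|/√2) = 5.8284 > 0.8 ⇒ ∉ W
candidate 3: n = (1, 2, 2, 3) → π⊥ ≈ (+1.7071, +1.5355); max(|x|,|y|,|x±y|/√2) = 2.2929 > 0.8 ⇒ ∉ W
candidate 4: n = (-3, 3, -1, -2) → π⊥ ≈ (-6.5355, +1.7071); max(|x|,|y|,|x±y|/√2) = 6.5355 > 0.8 ⇒ ∉ W
candidate 5: n = (-1, 0, 0, -1) → π⊥ ≈ (-1.7071, -0.7071); max(|x|,|y|,|x±y|/√2) = 1.7071 > 0.8 ⇒ ∉ W
candidate 6: n = (1, 0, -1, 1) → π⊥ ≈ (+1.7071, +1.7071); max(|x|,|y|,|x±y|/√2) = 2.4142 > 0.8 ⇒ ∉ W

none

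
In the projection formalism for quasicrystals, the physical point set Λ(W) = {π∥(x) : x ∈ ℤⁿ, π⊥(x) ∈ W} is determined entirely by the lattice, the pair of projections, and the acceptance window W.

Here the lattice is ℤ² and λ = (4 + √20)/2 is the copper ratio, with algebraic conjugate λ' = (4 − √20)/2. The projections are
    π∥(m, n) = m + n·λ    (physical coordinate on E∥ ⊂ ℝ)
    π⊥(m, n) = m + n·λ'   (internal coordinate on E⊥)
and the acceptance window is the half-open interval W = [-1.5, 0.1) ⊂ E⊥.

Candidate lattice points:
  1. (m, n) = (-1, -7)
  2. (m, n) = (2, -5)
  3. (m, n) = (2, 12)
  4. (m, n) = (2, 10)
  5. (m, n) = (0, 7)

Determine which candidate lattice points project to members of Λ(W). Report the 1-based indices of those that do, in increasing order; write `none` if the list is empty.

3, 4

Compute λ' = (4−√20)/2 = -0.236068, so π⊥(m,n) = m -0.236068·n.
[1] lift (-1,-7): star map gives 0.652476; window check -1.5 ≤ 0.652476 < 0.1 is false → out
[2] lift (2,-5): star map gives 3.180340; window check -1.5 ≤ 3.180340 < 0.1 is false → out
[3] lift (2,12): star map gives -0.832816; window check -1.5 ≤ -0.832816 < 0.1 is true → IN Λ
[4] lift (2,10): star map gives -0.360680; window check -1.5 ≤ -0.360680 < 0.1 is true → IN Λ
[5] lift (0,7): star map gives -1.652476; window check -1.5 ≤ -1.652476 < 0.1 is false → out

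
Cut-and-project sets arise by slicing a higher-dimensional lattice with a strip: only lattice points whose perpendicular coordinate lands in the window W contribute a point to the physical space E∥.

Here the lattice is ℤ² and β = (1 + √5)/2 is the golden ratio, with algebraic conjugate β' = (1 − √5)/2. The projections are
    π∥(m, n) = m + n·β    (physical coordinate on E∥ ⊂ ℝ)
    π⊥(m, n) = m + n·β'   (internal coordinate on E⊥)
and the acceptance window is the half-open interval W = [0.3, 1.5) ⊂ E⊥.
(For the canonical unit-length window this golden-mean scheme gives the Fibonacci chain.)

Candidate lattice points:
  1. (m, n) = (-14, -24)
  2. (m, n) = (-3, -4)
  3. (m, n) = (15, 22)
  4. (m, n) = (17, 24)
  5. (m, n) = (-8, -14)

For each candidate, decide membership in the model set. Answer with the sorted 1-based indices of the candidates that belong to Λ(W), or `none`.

β' = (1−√5)/2 ≈ -0.61803.
candidate 1: (m,n)=(-14,-24) → π∥ = -14-24·β ≈ -52.83282, π⊥ = -14-24·β' ≈ 0.83282 ∈ [0.3, 1.5) ⇒ IN Λ
candidate 2: (m,n)=(-3,-4) → π∥ = -3-4·β ≈ -9.47214, π⊥ = -3-4·β' ≈ -0.52786 ∉ [0.3, 1.5) ⇒ out
candidate 3: (m,n)=(15,22) → π∥ = 15+22·β ≈ 50.59675, π⊥ = 15+22·β' ≈ 1.40325 ∈ [0.3, 1.5) ⇒ IN Λ
candidate 4: (m,n)=(17,24) → π∥ = 17+24·β ≈ 55.83282, π⊥ = 17+24·β' ≈ 2.16718 ∉ [0.3, 1.5) ⇒ out
candidate 5: (m,n)=(-8,-14) → π∥ = -8-14·β ≈ -30.65248, π⊥ = -8-14·β' ≈ 0.65248 ∈ [0.3, 1.5) ⇒ IN Λ

1, 3, 5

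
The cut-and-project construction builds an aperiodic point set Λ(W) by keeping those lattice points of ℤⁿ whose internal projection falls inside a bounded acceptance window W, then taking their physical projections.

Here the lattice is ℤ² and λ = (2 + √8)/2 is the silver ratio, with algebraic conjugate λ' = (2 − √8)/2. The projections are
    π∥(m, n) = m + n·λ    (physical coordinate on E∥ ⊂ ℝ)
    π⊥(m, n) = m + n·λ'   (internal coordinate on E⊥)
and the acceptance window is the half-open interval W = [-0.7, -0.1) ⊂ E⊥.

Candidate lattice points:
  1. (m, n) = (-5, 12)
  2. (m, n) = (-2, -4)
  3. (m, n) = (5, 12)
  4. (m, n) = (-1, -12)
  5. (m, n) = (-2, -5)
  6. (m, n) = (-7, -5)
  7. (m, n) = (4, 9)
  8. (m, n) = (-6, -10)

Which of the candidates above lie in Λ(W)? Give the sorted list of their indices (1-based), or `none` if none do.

2

Compute λ' = (2−√8)/2 = -0.4142, so π⊥(m,n) = m -0.4142·n.
#1 (-5,12): internal coord -5 + (12)·λ' = -9.9706; -9.9706 ∉ [-0.7, -0.1) → out
#2 (-2,-4): internal coord -2 + (-4)·λ' = -0.3431; -0.3431 ∈ [-0.7, -0.1) → IN Λ
#3 (5,12): internal coord 5 + (12)·λ' = +0.0294; +0.0294 ∉ [-0.7, -0.1) → out
#4 (-1,-12): internal coord -1 + (-12)·λ' = +3.9706; +3.9706 ∉ [-0.7, -0.1) → out
#5 (-2,-5): internal coord -2 + (-5)·λ' = +0.0711; +0.0711 ∉ [-0.7, -0.1) → out
#6 (-7,-5): internal coord -7 + (-5)·λ' = -4.9289; -4.9289 ∉ [-0.7, -0.1) → out
#7 (4,9): internal coord 4 + (9)·λ' = +0.2721; +0.2721 ∉ [-0.7, -0.1) → out
#8 (-6,-10): internal coord -6 + (-10)·λ' = -1.8579; -1.8579 ∉ [-0.7, -0.1) → out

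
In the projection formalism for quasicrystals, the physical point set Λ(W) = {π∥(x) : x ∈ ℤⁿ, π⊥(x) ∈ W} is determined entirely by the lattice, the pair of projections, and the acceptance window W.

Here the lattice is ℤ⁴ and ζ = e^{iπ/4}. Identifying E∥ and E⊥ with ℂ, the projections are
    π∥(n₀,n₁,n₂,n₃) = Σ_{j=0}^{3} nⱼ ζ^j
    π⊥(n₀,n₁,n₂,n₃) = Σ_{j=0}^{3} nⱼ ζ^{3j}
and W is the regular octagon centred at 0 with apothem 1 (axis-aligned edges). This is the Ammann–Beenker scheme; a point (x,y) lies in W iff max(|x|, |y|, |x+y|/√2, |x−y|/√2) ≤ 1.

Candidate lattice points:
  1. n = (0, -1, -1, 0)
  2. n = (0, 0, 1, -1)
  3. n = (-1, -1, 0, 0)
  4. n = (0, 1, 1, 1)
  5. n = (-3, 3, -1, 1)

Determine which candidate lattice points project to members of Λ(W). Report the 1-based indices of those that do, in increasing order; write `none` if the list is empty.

1, 3, 4

π⊥(n) = n₀ + n₁ζ³ + n₂ζ⁶ + n₃ζ⁹ where ζ = e^{iπ/4}.
#1 (0, -1, -1, 0): internal (0.7071, 0.2929); octagon support 0.7071 vs apothem 1 → ∈ W
#2 (0, 0, 1, -1): internal (-0.7071, -1.7071); octagon support 1.7071 vs apothem 1 → ∉ W
#3 (-1, -1, 0, 0): internal (-0.2929, -0.7071); octagon support 0.7071 vs apothem 1 → ∈ W
#4 (0, 1, 1, 1): internal (0.0000, 0.4142); octagon support 0.4142 vs apothem 1 → ∈ W
#5 (-3, 3, -1, 1): internal (-4.4142, 3.8284); octagon support 5.8284 vs apothem 1 → ∉ W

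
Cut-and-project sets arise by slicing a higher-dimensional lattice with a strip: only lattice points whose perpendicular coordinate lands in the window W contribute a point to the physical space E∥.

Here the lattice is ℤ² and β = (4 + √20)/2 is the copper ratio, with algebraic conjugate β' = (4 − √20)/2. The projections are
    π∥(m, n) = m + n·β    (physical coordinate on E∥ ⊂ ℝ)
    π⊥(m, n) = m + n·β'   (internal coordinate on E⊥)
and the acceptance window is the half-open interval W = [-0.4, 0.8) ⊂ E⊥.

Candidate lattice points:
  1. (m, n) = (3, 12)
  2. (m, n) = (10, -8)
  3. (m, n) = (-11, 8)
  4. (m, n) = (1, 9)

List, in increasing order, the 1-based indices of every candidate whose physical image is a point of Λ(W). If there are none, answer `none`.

1

β' = (4−√20)/2 ≈ -0.23607.
[1] lift (3,12): star map gives 0.16718; window check -0.4 ≤ 0.16718 < 0.8 is true → IN Λ
[2] lift (10,-8): star map gives 11.88854; window check -0.4 ≤ 11.88854 < 0.8 is false → out
[3] lift (-11,8): star map gives -12.88854; window check -0.4 ≤ -12.88854 < 0.8 is false → out
[4] lift (1,9): star map gives -1.12461; window check -0.4 ≤ -1.12461 < 0.8 is false → out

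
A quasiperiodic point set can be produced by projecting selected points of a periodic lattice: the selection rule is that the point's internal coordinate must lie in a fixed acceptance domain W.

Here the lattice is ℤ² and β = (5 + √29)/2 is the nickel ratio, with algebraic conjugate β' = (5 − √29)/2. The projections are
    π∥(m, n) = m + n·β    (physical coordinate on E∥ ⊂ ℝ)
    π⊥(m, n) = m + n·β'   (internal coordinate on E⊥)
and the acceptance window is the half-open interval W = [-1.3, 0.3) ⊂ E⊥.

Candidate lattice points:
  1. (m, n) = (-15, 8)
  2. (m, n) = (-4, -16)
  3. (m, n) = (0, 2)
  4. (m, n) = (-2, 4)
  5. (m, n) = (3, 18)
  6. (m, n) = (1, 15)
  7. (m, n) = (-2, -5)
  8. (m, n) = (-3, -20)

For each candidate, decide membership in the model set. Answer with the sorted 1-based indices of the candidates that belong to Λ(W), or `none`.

2, 3, 5, 7

β' = (5−√29)/2 ≈ -0.192582.
[1] lift (-15,8): star map gives -16.540659; window check -1.3 ≤ -16.540659 < 0.3 is false → out
[2] lift (-4,-16): star map gives -0.918682; window check -1.3 ≤ -0.918682 < 0.3 is true → IN Λ
[3] lift (0,2): star map gives -0.385165; window check -1.3 ≤ -0.385165 < 0.3 is true → IN Λ
[4] lift (-2,4): star map gives -2.770330; window check -1.3 ≤ -2.770330 < 0.3 is false → out
[5] lift (3,18): star map gives -0.466483; window check -1.3 ≤ -0.466483 < 0.3 is true → IN Λ
[6] lift (1,15): star map gives -1.888736; window check -1.3 ≤ -1.888736 < 0.3 is false → out
[7] lift (-2,-5): star map gives -1.037088; window check -1.3 ≤ -1.037088 < 0.3 is true → IN Λ
[8] lift (-3,-20): star map gives 0.851648; window check -1.3 ≤ 0.851648 < 0.3 is false → out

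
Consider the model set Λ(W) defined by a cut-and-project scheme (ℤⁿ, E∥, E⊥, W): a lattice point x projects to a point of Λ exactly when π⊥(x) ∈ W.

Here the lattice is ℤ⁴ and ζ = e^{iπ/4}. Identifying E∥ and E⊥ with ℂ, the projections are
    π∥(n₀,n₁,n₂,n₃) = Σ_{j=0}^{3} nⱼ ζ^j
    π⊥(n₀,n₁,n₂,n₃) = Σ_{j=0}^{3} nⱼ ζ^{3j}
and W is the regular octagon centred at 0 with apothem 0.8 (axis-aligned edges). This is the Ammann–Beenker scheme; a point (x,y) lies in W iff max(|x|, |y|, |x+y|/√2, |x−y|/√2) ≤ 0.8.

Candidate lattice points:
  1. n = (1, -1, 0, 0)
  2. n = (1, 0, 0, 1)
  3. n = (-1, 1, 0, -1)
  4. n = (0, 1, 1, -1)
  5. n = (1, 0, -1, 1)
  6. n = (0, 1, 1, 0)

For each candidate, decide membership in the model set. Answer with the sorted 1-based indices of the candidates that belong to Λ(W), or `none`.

Internal map: ζ^{3j} for j=0..3 gives (1,0), (−√2/2,√2/2), (0,−1), (√2/2,√2/2).
candidate 1: n = (1, -1, 0, 0) → π⊥ ≈ (+1.70711, -0.70711); max(|x|,|y|,|x±y|/√2) = 1.70711 > 0.8 ⇒ ∉ W
candidate 2: n = (1, 0, 0, 1) → π⊥ ≈ (+1.70711, +0.70711); max(|x|,|y|,|x±y|/√2) = 1.70711 > 0.8 ⇒ ∉ W
candidate 3: n = (-1, 1, 0, -1) → π⊥ ≈ (-2.41421, +0.00000); max(|x|,|y|,|x±y|/√2) = 2.41421 > 0.8 ⇒ ∉ W
candidate 4: n = (0, 1, 1, -1) → π⊥ ≈ (-1.41421, -1.00000); max(|x|,|y|,|x±y|/√2) = 1.70711 > 0.8 ⇒ ∉ W
candidate 5: n = (1, 0, -1, 1) → π⊥ ≈ (+1.70711, +1.70711); max(|x|,|y|,|x±y|/√2) = 2.41421 > 0.8 ⇒ ∉ W
candidate 6: n = (0, 1, 1, 0) → π⊥ ≈ (-0.70711, -0.29289); max(|x|,|y|,|x±y|/√2) = 0.70711 ≤ 0.8 ⇒ ∈ W

6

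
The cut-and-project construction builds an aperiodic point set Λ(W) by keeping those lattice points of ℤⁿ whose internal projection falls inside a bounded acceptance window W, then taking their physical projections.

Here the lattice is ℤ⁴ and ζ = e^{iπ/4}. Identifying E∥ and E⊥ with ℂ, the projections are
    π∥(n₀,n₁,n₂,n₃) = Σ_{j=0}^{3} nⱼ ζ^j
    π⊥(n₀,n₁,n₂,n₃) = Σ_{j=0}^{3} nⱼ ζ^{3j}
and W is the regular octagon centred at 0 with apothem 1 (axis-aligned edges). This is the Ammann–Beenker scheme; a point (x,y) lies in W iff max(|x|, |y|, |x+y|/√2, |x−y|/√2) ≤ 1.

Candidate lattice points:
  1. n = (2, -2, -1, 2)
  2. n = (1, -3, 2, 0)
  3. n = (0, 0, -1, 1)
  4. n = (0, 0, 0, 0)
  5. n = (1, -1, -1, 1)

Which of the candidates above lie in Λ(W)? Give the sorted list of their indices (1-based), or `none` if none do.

With ζ = e^{iπ/4} the internal vectors are ζ^0,ζ^3,ζ^6,ζ^9.
candidate 1: n = (2, -2, -1, 2) → π⊥ ≈ (+4.82843, +1.00000); max(|x|,|y|,|x±y|/√2) = 4.82843 > 1 ⇒ ∉ W
candidate 2: n = (1, -3, 2, 0) → π⊥ ≈ (+3.12132, -4.12132); max(|x|,|y|,|x±y|/√2) = 5.12132 > 1 ⇒ ∉ W
candidate 3: n = (0, 0, -1, 1) → π⊥ ≈ (+0.70711, +1.70711); max(|x|,|y|,|x±y|/√2) = 1.70711 > 1 ⇒ ∉ W
candidate 4: n = (0, 0, 0, 0) → π⊥ ≈ (+0.00000, +0.00000); max(|x|,|y|,|x±y|/√2) = 0.00000 ≤ 1 ⇒ ∈ W
candidate 5: n = (1, -1, -1, 1) → π⊥ ≈ (+2.41421, +1.00000); max(|x|,|y|,|x±y|/√2) = 2.41421 > 1 ⇒ ∉ W

4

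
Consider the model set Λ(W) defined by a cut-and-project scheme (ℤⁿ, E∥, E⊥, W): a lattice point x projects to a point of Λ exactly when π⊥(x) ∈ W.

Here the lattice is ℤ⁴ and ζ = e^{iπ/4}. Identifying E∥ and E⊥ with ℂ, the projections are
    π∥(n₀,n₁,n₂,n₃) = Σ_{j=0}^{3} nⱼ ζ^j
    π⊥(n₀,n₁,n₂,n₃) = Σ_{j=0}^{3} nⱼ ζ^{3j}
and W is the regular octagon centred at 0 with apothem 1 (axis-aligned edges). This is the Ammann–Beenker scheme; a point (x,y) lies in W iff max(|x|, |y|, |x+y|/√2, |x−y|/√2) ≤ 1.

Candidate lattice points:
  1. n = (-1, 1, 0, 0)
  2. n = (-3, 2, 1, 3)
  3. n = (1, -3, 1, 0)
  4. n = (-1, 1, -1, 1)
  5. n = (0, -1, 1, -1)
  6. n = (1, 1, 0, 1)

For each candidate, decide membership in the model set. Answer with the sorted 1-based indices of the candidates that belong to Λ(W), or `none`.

Internal map: ζ^{3j} for j=0..3 gives (1,0), (−√2/2,√2/2), (0,−1), (√2/2,√2/2).
#1 (-1, 1, 0, 0): internal (-1.70711, 0.70711); octagon support 1.70711 vs apothem 1 → ∉ W
#2 (-3, 2, 1, 3): internal (-2.29289, 2.53553); octagon support 3.41421 vs apothem 1 → ∉ W
#3 (1, -3, 1, 0): internal (3.12132, -3.12132); octagon support 4.41421 vs apothem 1 → ∉ W
#4 (-1, 1, -1, 1): internal (-1.00000, 2.41421); octagon support 2.41421 vs apothem 1 → ∉ W
#5 (0, -1, 1, -1): internal (0.00000, -2.41421); octagon support 2.41421 vs apothem 1 → ∉ W
#6 (1, 1, 0, 1): internal (1.00000, 1.41421); octagon support 1.70711 vs apothem 1 → ∉ W

none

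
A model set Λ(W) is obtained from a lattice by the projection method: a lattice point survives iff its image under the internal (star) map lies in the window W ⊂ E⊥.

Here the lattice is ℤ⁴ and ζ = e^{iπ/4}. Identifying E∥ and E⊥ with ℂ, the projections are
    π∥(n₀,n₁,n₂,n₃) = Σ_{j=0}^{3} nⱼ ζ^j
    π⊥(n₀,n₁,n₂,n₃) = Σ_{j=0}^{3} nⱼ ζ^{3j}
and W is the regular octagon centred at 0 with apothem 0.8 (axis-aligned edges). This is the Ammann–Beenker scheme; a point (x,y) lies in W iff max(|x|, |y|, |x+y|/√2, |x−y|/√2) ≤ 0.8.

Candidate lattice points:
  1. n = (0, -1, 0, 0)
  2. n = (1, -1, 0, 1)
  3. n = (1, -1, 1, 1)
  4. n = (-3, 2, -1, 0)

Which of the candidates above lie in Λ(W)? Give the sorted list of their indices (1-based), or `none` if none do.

none

Internal map: ζ^{3j} for j=0..3 gives (1,0), (−√2/2,√2/2), (0,−1), (√2/2,√2/2).
#1 (0, -1, 0, 0): internal (0.7071, -0.7071); octagon support 1.0000 vs apothem 0.8 → ∉ W
#2 (1, -1, 0, 1): internal (2.4142, 0.0000); octagon support 2.4142 vs apothem 0.8 → ∉ W
#3 (1, -1, 1, 1): internal (2.4142, -1.0000); octagon support 2.4142 vs apothem 0.8 → ∉ W
#4 (-3, 2, -1, 0): internal (-4.4142, 2.4142); octagon support 4.8284 vs apothem 0.8 → ∉ W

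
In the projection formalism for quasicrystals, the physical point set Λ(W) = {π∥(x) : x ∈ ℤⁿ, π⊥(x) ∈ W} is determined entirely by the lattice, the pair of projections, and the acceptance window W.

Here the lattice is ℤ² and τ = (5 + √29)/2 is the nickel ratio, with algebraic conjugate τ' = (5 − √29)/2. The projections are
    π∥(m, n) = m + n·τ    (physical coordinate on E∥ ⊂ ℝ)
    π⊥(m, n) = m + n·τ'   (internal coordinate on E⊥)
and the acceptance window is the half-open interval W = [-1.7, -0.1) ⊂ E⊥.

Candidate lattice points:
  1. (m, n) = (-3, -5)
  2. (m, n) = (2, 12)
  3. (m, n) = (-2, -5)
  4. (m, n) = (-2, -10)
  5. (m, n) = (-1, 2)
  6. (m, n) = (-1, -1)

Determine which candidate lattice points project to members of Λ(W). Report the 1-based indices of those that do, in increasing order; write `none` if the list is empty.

2, 3, 5, 6

Compute τ' = (5−√29)/2 = -0.1926, so π⊥(m,n) = m -0.1926·n.
[1] lift (-3,-5): star map gives -2.0371; window check -1.7 ≤ -2.0371 < -0.1 is false → out
[2] lift (2,12): star map gives -0.3110; window check -1.7 ≤ -0.3110 < -0.1 is true → IN Λ
[3] lift (-2,-5): star map gives -1.0371; window check -1.7 ≤ -1.0371 < -0.1 is true → IN Λ
[4] lift (-2,-10): star map gives -0.0742; window check -1.7 ≤ -0.0742 < -0.1 is false → out
[5] lift (-1,2): star map gives -1.3852; window check -1.7 ≤ -1.3852 < -0.1 is true → IN Λ
[6] lift (-1,-1): star map gives -0.8074; window check -1.7 ≤ -0.8074 < -0.1 is true → IN Λ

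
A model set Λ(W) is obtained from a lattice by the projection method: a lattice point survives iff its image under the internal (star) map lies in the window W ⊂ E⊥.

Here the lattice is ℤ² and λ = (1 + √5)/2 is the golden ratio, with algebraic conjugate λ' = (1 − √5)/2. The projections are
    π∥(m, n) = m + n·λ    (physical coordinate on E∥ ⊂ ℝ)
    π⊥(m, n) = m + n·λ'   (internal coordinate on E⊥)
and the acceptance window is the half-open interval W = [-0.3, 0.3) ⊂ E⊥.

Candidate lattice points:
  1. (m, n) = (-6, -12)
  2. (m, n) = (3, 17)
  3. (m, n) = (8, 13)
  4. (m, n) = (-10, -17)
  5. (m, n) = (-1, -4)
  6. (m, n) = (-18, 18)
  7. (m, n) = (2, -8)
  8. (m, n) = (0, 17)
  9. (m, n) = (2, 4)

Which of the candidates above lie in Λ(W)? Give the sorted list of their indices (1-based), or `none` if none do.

λ' = (1−√5)/2 ≈ -0.6180.
candidate 1: (m,n)=(-6,-12) → π∥ = -6-12·λ ≈ -25.4164, π⊥ = -6-12·λ' ≈ 1.4164 ∉ [-0.3, 0.3) ⇒ out
candidate 2: (m,n)=(3,17) → π∥ = 3+17·λ ≈ 30.5066, π⊥ = 3+17·λ' ≈ -7.5066 ∉ [-0.3, 0.3) ⇒ out
candidate 3: (m,n)=(8,13) → π∥ = 8+13·λ ≈ 29.0344, π⊥ = 8+13·λ' ≈ -0.0344 ∈ [-0.3, 0.3) ⇒ IN Λ
candidate 4: (m,n)=(-10,-17) → π∥ = -10-17·λ ≈ -37.5066, π⊥ = -10-17·λ' ≈ 0.5066 ∉ [-0.3, 0.3) ⇒ out
candidate 5: (m,n)=(-1,-4) → π∥ = -1-4·λ ≈ -7.4721, π⊥ = -1-4·λ' ≈ 1.4721 ∉ [-0.3, 0.3) ⇒ out
candidate 6: (m,n)=(-18,18) → π∥ = -18+18·λ ≈ 11.1246, π⊥ = -18+18·λ' ≈ -29.1246 ∉ [-0.3, 0.3) ⇒ out
candidate 7: (m,n)=(2,-8) → π∥ = 2-8·λ ≈ -10.9443, π⊥ = 2-8·λ' ≈ 6.9443 ∉ [-0.3, 0.3) ⇒ out
candidate 8: (m,n)=(0,17) → π∥ = 0+17·λ ≈ 27.5066, π⊥ = 0+17·λ' ≈ -10.5066 ∉ [-0.3, 0.3) ⇒ out
candidate 9: (m,n)=(2,4) → π∥ = 2+4·λ ≈ 8.4721, π⊥ = 2+4·λ' ≈ -0.4721 ∉ [-0.3, 0.3) ⇒ out

3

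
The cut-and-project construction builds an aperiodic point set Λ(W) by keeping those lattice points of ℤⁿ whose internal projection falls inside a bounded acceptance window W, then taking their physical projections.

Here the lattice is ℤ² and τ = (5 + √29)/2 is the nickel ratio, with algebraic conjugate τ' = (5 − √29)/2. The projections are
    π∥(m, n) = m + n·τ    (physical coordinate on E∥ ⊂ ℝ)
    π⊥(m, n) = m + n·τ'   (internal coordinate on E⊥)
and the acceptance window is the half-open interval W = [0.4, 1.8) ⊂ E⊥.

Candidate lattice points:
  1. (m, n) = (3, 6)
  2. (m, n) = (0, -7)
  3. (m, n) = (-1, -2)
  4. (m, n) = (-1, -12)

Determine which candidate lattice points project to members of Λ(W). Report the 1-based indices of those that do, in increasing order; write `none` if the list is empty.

Compute τ' = (5−√29)/2 = -0.1926, so π⊥(m,n) = m -0.1926·n.
#1 (3,6): internal coord 3 + (6)·τ' = +1.8445; +1.8445 ∉ [0.4, 1.8) → out
#2 (0,-7): internal coord 0 + (-7)·τ' = +1.3481; +1.3481 ∈ [0.4, 1.8) → IN Λ
#3 (-1,-2): internal coord -1 + (-2)·τ' = -0.6148; -0.6148 ∉ [0.4, 1.8) → out
#4 (-1,-12): internal coord -1 + (-12)·τ' = +1.3110; +1.3110 ∈ [0.4, 1.8) → IN Λ

2, 4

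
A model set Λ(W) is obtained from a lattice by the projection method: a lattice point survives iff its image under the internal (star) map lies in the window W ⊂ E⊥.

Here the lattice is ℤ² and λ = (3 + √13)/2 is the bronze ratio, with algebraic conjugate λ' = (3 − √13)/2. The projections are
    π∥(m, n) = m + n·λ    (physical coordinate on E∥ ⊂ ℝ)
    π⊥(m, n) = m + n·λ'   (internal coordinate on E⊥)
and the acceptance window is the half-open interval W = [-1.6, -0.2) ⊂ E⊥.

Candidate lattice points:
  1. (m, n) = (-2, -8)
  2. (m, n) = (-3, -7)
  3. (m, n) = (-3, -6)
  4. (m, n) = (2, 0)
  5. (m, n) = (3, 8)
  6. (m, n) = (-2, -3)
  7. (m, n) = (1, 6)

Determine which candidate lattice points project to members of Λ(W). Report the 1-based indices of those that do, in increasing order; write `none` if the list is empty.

Numerically λ ≈ 3.3028 and λ' = −1/λ ≈ -0.3028.
#1 (-2,-8): internal coord -2 + (-8)·λ' = +0.4222; +0.4222 ∉ [-1.6, -0.2) → out
#2 (-3,-7): internal coord -3 + (-7)·λ' = -0.8806; -0.8806 ∈ [-1.6, -0.2) → IN Λ
#3 (-3,-6): internal coord -3 + (-6)·λ' = -1.1833; -1.1833 ∈ [-1.6, -0.2) → IN Λ
#4 (2,0): internal coord 2 + (0)·λ' = +2.0000; +2.0000 ∉ [-1.6, -0.2) → out
#5 (3,8): internal coord 3 + (8)·λ' = +0.5778; +0.5778 ∉ [-1.6, -0.2) → out
#6 (-2,-3): internal coord -2 + (-3)·λ' = -1.0917; -1.0917 ∈ [-1.6, -0.2) → IN Λ
#7 (1,6): internal coord 1 + (6)·λ' = -0.8167; -0.8167 ∈ [-1.6, -0.2) → IN Λ

2, 3, 6, 7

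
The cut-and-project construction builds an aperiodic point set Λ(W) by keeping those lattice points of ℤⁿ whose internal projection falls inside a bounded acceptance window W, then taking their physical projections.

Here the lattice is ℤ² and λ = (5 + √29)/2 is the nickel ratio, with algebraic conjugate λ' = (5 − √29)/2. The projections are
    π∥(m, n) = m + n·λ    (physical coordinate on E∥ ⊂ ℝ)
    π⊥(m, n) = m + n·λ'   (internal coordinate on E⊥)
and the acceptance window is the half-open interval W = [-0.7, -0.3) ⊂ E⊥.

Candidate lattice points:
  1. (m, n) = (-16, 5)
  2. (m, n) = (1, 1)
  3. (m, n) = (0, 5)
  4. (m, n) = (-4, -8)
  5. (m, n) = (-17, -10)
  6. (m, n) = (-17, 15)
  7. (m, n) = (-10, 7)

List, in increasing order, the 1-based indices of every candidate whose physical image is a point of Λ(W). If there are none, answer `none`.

λ' = (5−√29)/2 ≈ -0.192582.
#1 (-16,5): internal coord -16 + (5)·λ' = -16.962912; -16.962912 ∉ [-0.7, -0.3) → out
#2 (1,1): internal coord 1 + (1)·λ' = +0.807418; +0.807418 ∉ [-0.7, -0.3) → out
#3 (0,5): internal coord 0 + (5)·λ' = -0.962912; -0.962912 ∉ [-0.7, -0.3) → out
#4 (-4,-8): internal coord -4 + (-8)·λ' = -2.459341; -2.459341 ∉ [-0.7, -0.3) → out
#5 (-17,-10): internal coord -17 + (-10)·λ' = -15.074176; -15.074176 ∉ [-0.7, -0.3) → out
#6 (-17,15): internal coord -17 + (15)·λ' = -19.888736; -19.888736 ∉ [-0.7, -0.3) → out
#7 (-10,7): internal coord -10 + (7)·λ' = -11.348077; -11.348077 ∉ [-0.7, -0.3) → out

none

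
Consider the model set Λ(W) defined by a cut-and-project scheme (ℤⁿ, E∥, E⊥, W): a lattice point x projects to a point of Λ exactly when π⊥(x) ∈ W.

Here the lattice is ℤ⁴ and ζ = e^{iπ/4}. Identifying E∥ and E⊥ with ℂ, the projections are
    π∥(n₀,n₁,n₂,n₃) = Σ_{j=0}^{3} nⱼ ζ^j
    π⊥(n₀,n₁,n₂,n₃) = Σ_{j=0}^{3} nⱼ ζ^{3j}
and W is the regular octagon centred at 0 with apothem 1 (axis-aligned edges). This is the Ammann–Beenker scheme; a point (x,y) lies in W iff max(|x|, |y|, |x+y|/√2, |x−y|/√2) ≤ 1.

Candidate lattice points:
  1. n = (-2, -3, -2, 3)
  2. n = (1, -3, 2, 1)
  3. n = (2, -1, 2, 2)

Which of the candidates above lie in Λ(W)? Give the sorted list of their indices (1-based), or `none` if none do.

Internal map: ζ^{3j} for j=0..3 gives (1,0), (−√2/2,√2/2), (0,−1), (√2/2,√2/2).
candidate 1: n = (-2, -3, -2, 3) → π⊥ ≈ (+2.2426, +2.0000); max(|x|,|y|,|x±y|/√2) = 3.0000 > 1 ⇒ ∉ W
candidate 2: n = (1, -3, 2, 1) → π⊥ ≈ (+3.8284, -3.4142); max(|x|,|y|,|x±y|/√2) = 5.1213 > 1 ⇒ ∉ W
candidate 3: n = (2, -1, 2, 2) → π⊥ ≈ (+4.1213, -1.2929); max(|x|,|y|,|x±y|/√2) = 4.1213 > 1 ⇒ ∉ W

none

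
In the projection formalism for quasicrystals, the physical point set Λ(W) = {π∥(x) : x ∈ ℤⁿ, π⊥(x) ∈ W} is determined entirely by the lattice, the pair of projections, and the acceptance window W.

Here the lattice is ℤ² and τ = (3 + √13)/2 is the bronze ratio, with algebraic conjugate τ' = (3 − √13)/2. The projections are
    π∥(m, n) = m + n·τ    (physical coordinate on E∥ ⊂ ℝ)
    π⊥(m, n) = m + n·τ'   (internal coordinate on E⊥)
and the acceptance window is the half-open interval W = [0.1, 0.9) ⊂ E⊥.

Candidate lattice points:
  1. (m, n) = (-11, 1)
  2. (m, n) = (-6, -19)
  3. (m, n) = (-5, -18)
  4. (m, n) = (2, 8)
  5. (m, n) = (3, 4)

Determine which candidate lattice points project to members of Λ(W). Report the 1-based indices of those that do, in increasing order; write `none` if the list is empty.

3

Compute τ' = (3−√13)/2 = -0.302776, so π⊥(m,n) = m -0.302776·n.
candidate 1: (m,n)=(-11,1) → π∥ = -11+1·τ ≈ -7.697224, π⊥ = -11+1·τ' ≈ -11.302776 ∉ [0.1, 0.9) ⇒ out
candidate 2: (m,n)=(-6,-19) → π∥ = -6-19·τ ≈ -68.752737, π⊥ = -6-19·τ' ≈ -0.247263 ∉ [0.1, 0.9) ⇒ out
candidate 3: (m,n)=(-5,-18) → π∥ = -5-18·τ ≈ -64.449961, π⊥ = -5-18·τ' ≈ 0.449961 ∈ [0.1, 0.9) ⇒ IN Λ
candidate 4: (m,n)=(2,8) → π∥ = 2+8·τ ≈ 28.422205, π⊥ = 2+8·τ' ≈ -0.422205 ∉ [0.1, 0.9) ⇒ out
candidate 5: (m,n)=(3,4) → π∥ = 3+4·τ ≈ 16.211103, π⊥ = 3+4·τ' ≈ 1.788897 ∉ [0.1, 0.9) ⇒ out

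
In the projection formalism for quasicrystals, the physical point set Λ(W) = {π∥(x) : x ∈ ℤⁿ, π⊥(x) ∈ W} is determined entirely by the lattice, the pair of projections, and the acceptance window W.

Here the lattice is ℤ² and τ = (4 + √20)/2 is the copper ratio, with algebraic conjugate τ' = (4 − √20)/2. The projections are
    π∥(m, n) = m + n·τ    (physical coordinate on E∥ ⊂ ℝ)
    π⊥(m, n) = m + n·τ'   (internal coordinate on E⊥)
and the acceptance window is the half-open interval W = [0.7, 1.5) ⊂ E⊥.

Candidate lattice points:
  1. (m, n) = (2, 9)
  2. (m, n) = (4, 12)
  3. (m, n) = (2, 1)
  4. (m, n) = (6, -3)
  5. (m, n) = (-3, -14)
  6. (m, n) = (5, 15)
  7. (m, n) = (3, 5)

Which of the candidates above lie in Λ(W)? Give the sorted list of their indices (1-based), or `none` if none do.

Compute τ' = (4−√20)/2 = -0.23607, so π⊥(m,n) = m -0.23607·n.
#1 (2,9): internal coord 2 + (9)·τ' = -0.12461; -0.12461 ∉ [0.7, 1.5) → out
#2 (4,12): internal coord 4 + (12)·τ' = +1.16718; +1.16718 ∈ [0.7, 1.5) → IN Λ
#3 (2,1): internal coord 2 + (1)·τ' = +1.76393; +1.76393 ∉ [0.7, 1.5) → out
#4 (6,-3): internal coord 6 + (-3)·τ' = +6.70820; +6.70820 ∉ [0.7, 1.5) → out
#5 (-3,-14): internal coord -3 + (-14)·τ' = +0.30495; +0.30495 ∉ [0.7, 1.5) → out
#6 (5,15): internal coord 5 + (15)·τ' = +1.45898; +1.45898 ∈ [0.7, 1.5) → IN Λ
#7 (3,5): internal coord 3 + (5)·τ' = +1.81966; +1.81966 ∉ [0.7, 1.5) → out

2, 6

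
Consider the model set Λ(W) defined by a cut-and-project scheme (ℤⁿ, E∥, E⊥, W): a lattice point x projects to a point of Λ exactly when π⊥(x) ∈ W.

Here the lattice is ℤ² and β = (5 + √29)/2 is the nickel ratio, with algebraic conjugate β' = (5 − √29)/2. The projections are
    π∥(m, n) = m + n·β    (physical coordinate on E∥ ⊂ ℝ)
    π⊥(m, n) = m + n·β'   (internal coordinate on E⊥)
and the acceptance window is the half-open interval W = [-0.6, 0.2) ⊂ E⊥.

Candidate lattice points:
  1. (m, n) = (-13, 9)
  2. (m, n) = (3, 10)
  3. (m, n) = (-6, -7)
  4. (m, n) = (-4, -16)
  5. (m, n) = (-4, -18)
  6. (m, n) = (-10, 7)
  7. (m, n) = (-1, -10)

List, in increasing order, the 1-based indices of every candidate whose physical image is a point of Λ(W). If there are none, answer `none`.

5

β' = (5−√29)/2 ≈ -0.192582.
candidate 1: (m,n)=(-13,9) → π∥ = -13+9·β ≈ 33.733242, π⊥ = -13+9·β' ≈ -14.733242 ∉ [-0.6, 0.2) ⇒ out
candidate 2: (m,n)=(3,10) → π∥ = 3+10·β ≈ 54.925824, π⊥ = 3+10·β' ≈ 1.074176 ∉ [-0.6, 0.2) ⇒ out
candidate 3: (m,n)=(-6,-7) → π∥ = -6-7·β ≈ -42.348077, π⊥ = -6-7·β' ≈ -4.651923 ∉ [-0.6, 0.2) ⇒ out
candidate 4: (m,n)=(-4,-16) → π∥ = -4-16·β ≈ -87.081318, π⊥ = -4-16·β' ≈ -0.918682 ∉ [-0.6, 0.2) ⇒ out
candidate 5: (m,n)=(-4,-18) → π∥ = -4-18·β ≈ -97.466483, π⊥ = -4-18·β' ≈ -0.533517 ∈ [-0.6, 0.2) ⇒ IN Λ
candidate 6: (m,n)=(-10,7) → π∥ = -10+7·β ≈ 26.348077, π⊥ = -10+7·β' ≈ -11.348077 ∉ [-0.6, 0.2) ⇒ out
candidate 7: (m,n)=(-1,-10) → π∥ = -1-10·β ≈ -52.925824, π⊥ = -1-10·β' ≈ 0.925824 ∉ [-0.6, 0.2) ⇒ out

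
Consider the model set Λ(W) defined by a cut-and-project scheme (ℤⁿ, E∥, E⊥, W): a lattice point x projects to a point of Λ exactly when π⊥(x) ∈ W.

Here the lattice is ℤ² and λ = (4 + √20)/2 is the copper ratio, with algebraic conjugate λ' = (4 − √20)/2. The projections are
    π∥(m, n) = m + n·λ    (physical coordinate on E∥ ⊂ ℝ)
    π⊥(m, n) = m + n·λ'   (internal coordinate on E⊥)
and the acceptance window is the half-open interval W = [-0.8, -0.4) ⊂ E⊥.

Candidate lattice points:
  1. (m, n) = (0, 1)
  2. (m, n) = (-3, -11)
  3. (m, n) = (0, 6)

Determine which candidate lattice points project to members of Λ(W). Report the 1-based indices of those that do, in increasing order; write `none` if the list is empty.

Compute λ' = (4−√20)/2 = -0.2361, so π⊥(m,n) = m -0.2361·n.
[1] lift (0,1): star map gives -0.2361; window check -0.8 ≤ -0.2361 < -0.4 is false → out
[2] lift (-3,-11): star map gives -0.4033; window check -0.8 ≤ -0.4033 < -0.4 is true → IN Λ
[3] lift (0,6): star map gives -1.4164; window check -0.8 ≤ -1.4164 < -0.4 is false → out

2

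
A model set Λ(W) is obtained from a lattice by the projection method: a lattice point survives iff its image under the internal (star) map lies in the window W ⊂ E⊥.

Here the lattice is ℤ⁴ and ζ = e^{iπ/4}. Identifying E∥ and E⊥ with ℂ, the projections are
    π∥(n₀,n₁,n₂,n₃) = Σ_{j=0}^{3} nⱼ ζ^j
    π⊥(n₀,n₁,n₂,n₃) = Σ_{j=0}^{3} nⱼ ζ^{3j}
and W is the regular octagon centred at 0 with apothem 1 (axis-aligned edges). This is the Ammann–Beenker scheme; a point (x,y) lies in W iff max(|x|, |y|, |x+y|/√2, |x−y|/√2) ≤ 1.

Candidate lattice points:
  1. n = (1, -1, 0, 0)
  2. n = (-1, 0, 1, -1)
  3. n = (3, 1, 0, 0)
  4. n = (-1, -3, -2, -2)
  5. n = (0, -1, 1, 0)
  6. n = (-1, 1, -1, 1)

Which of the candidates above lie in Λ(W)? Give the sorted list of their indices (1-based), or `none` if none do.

Internal map: ζ^{3j} for j=0..3 gives (1,0), (−√2/2,√2/2), (0,−1), (√2/2,√2/2).
#1 (1, -1, 0, 0): internal (1.7071, -0.7071); octagon support 1.7071 vs apothem 1 → ∉ W
#2 (-1, 0, 1, -1): internal (-1.7071, -1.7071); octagon support 2.4142 vs apothem 1 → ∉ W
#3 (3, 1, 0, 0): internal (2.2929, 0.7071); octagon support 2.2929 vs apothem 1 → ∉ W
#4 (-1, -3, -2, -2): internal (-0.2929, -1.5355); octagon support 1.5355 vs apothem 1 → ∉ W
#5 (0, -1, 1, 0): internal (0.7071, -1.7071); octagon support 1.7071 vs apothem 1 → ∉ W
#6 (-1, 1, -1, 1): internal (-1.0000, 2.4142); octagon support 2.4142 vs apothem 1 → ∉ W

none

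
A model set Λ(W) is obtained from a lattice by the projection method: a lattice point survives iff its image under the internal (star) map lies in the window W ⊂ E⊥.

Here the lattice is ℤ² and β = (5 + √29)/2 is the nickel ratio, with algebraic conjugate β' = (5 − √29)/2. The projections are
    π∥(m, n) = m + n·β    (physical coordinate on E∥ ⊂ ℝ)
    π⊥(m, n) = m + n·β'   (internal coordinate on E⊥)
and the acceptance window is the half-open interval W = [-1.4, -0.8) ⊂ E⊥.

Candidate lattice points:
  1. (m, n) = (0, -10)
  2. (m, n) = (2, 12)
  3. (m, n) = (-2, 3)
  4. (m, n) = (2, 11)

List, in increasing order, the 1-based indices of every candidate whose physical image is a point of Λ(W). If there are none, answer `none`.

Numerically β ≈ 5.1926 and β' = −1/β ≈ -0.1926.
candidate 1: (m,n)=(0,-10) → π∥ = 0-10·β ≈ -51.9258, π⊥ = 0-10·β' ≈ 1.9258 ∉ [-1.4, -0.8) ⇒ out
candidate 2: (m,n)=(2,12) → π∥ = 2+12·β ≈ 64.3110, π⊥ = 2+12·β' ≈ -0.3110 ∉ [-1.4, -0.8) ⇒ out
candidate 3: (m,n)=(-2,3) → π∥ = -2+3·β ≈ 13.5777, π⊥ = -2+3·β' ≈ -2.5777 ∉ [-1.4, -0.8) ⇒ out
candidate 4: (m,n)=(2,11) → π∥ = 2+11·β ≈ 59.1184, π⊥ = 2+11·β' ≈ -0.1184 ∉ [-1.4, -0.8) ⇒ out

none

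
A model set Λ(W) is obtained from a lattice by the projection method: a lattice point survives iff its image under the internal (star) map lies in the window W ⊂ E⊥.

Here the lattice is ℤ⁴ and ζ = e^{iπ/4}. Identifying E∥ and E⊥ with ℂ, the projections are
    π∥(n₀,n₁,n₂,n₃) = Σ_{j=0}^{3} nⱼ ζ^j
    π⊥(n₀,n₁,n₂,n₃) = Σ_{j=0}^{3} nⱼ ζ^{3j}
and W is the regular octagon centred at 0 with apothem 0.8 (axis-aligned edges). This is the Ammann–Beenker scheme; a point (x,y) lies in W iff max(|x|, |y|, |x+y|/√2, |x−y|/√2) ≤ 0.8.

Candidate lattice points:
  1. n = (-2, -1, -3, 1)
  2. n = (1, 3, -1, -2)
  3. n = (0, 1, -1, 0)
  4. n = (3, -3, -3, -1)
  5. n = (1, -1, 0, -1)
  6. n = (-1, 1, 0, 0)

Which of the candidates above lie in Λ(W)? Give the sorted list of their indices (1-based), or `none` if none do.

none

π⊥(n) = n₀ + n₁ζ³ + n₂ζ⁶ + n₃ζ⁹ where ζ = e^{iπ/4}.
#1 (-2, -1, -3, 1): internal (-0.58579, 3.00000); octagon support 3.00000 vs apothem 0.8 → ∉ W
#2 (1, 3, -1, -2): internal (-2.53553, 1.70711); octagon support 3.00000 vs apothem 0.8 → ∉ W
#3 (0, 1, -1, 0): internal (-0.70711, 1.70711); octagon support 1.70711 vs apothem 0.8 → ∉ W
#4 (3, -3, -3, -1): internal (4.41421, 0.17157); octagon support 4.41421 vs apothem 0.8 → ∉ W
#5 (1, -1, 0, -1): internal (1.00000, -1.41421); octagon support 1.70711 vs apothem 0.8 → ∉ W
#6 (-1, 1, 0, 0): internal (-1.70711, 0.70711); octagon support 1.70711 vs apothem 0.8 → ∉ W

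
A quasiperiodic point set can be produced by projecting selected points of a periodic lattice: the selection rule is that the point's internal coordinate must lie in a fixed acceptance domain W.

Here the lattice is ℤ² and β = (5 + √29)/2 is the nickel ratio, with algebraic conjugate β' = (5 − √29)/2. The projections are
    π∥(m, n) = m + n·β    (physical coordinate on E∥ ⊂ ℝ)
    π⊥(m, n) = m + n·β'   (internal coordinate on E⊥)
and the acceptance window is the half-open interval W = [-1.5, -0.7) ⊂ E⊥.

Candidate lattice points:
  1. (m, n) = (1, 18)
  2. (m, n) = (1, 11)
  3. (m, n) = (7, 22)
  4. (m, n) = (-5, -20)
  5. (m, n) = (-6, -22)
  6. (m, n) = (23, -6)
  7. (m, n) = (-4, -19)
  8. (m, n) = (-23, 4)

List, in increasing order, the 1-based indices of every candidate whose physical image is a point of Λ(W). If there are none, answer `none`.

2, 4

β' = (5−√29)/2 ≈ -0.192582.
candidate 1: (m,n)=(1,18) → π∥ = 1+18·β ≈ 94.466483, π⊥ = 1+18·β' ≈ -2.466483 ∉ [-1.5, -0.7) ⇒ out
candidate 2: (m,n)=(1,11) → π∥ = 1+11·β ≈ 58.118406, π⊥ = 1+11·β' ≈ -1.118406 ∈ [-1.5, -0.7) ⇒ IN Λ
candidate 3: (m,n)=(7,22) → π∥ = 7+22·β ≈ 121.236813, π⊥ = 7+22·β' ≈ 2.763187 ∉ [-1.5, -0.7) ⇒ out
candidate 4: (m,n)=(-5,-20) → π∥ = -5-20·β ≈ -108.851648, π⊥ = -5-20·β' ≈ -1.148352 ∈ [-1.5, -0.7) ⇒ IN Λ
candidate 5: (m,n)=(-6,-22) → π∥ = -6-22·β ≈ -120.236813, π⊥ = -6-22·β' ≈ -1.763187 ∉ [-1.5, -0.7) ⇒ out
candidate 6: (m,n)=(23,-6) → π∥ = 23-6·β ≈ -8.155494, π⊥ = 23-6·β' ≈ 24.155494 ∉ [-1.5, -0.7) ⇒ out
candidate 7: (m,n)=(-4,-19) → π∥ = -4-19·β ≈ -102.659066, π⊥ = -4-19·β' ≈ -0.340934 ∉ [-1.5, -0.7) ⇒ out
candidate 8: (m,n)=(-23,4) → π∥ = -23+4·β ≈ -2.229670, π⊥ = -23+4·β' ≈ -23.770330 ∉ [-1.5, -0.7) ⇒ out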